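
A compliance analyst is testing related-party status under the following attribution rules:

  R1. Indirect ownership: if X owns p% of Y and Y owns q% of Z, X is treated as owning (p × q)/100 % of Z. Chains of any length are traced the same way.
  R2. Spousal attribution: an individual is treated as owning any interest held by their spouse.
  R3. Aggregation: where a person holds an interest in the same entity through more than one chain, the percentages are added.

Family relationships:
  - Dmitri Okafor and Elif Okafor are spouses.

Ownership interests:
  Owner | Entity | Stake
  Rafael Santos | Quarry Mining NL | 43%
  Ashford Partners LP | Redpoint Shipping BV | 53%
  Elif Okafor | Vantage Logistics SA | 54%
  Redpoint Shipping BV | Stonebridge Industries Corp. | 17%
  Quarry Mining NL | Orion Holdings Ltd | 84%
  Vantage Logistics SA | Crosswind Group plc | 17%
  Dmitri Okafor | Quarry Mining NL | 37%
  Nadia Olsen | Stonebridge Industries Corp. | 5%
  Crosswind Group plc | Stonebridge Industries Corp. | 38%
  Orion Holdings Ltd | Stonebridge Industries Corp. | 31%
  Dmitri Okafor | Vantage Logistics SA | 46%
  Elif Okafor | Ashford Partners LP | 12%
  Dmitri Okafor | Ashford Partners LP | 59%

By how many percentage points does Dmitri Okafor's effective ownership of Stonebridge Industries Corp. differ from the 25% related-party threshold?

2.5081

By spousal attribution (R2), Dmitri Okafor is treated as also owning Elif Okafor's interest in Ashford Partners LP, giving 59% + 12% = 71%.
By spousal attribution (R2), Dmitri Okafor is treated as also owning Elif Okafor's interest in Vantage Logistics SA, giving 46% + 54% = 100%.
Chain via Ashford Partners LP → Redpoint Shipping BV (R1): 71% × 53% × 17% = 6.3971% of Stonebridge Industries Corp.
Chain via Vantage Logistics SA → Crosswind Group plc (R1): 100% × 17% × 38% = 6.46% of Stonebridge Industries Corp.
Chain via Quarry Mining NL → Orion Holdings Ltd (R1): 37% × 84% × 31% = 9.6348% of Stonebridge Industries Corp.
Aggregating (R3): 6.3971% + 6.46% + 9.6348% = 22.4919%.
22.4919% falls short of the 25% threshold by 2.5081 percentage points.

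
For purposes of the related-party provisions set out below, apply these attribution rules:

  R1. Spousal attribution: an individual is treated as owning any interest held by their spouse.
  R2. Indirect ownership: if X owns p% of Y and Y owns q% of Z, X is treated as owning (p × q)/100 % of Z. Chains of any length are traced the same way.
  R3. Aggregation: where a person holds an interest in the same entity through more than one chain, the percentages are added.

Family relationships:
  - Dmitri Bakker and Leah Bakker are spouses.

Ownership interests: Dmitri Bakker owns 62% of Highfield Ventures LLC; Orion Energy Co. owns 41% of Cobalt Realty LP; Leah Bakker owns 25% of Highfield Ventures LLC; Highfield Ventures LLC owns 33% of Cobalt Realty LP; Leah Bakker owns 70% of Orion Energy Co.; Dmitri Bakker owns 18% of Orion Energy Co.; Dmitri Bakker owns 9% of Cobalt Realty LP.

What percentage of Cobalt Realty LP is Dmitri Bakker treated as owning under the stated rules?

73.79%

By spousal attribution (R1), Dmitri Bakker is treated as also owning Leah Bakker's interest in Highfield Ventures LLC, giving 62% + 25% = 87%.
By spousal attribution (R1), Dmitri Bakker is treated as also owning Leah Bakker's interest in Orion Energy Co, giving 18% + 70% = 88%.
Chain via Highfield Ventures LLC (R2): 87% × 33% = 28.71% of Cobalt Realty LP.
Chain via Orion Energy Co. (R2): 88% × 41% = 36.08% of Cobalt Realty LP.
Direct interest in Cobalt Realty LP: 9%.
Aggregating (R3): 28.71% + 36.08% + 9% = 73.79%.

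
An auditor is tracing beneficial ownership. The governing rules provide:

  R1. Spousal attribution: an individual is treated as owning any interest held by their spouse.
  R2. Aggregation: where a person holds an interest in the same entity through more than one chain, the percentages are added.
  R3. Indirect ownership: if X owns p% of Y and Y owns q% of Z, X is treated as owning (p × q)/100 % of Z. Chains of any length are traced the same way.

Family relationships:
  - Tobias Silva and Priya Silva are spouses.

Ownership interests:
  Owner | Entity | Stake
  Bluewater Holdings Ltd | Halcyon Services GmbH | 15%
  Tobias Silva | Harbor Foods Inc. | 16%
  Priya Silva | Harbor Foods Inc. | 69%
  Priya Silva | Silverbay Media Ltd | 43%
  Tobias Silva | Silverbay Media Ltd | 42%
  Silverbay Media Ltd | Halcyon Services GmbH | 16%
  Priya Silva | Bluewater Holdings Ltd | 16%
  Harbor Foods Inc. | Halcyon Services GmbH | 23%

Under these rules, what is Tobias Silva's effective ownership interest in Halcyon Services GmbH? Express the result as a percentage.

35.55%

By spousal attribution (R1), Tobias Silva is treated as also owning Priya Silva's interest in Harbor Foods Inc, giving 16% + 69% = 85%.
By spousal attribution (R1), Tobias Silva is treated as also owning Priya Silva's interest in Silverbay Media Ltd, giving 42% + 43% = 85%.
By spousal attribution (R1), Tobias Silva is treated as owning Priya Silva's 16% interest in Bluewater Holdings Ltd.
Chain via Harbor Foods Inc. (R3): 85% × 23% = 19.55% of Halcyon Services GmbH.
Chain via Silverbay Media Ltd (R3): 85% × 16% = 13.6% of Halcyon Services GmbH.
Chain via Bluewater Holdings Ltd (R3): 16% × 15% = 2.4% of Halcyon Services GmbH.
Aggregating (R2): 19.55% + 13.6% + 2.4% = 35.55%.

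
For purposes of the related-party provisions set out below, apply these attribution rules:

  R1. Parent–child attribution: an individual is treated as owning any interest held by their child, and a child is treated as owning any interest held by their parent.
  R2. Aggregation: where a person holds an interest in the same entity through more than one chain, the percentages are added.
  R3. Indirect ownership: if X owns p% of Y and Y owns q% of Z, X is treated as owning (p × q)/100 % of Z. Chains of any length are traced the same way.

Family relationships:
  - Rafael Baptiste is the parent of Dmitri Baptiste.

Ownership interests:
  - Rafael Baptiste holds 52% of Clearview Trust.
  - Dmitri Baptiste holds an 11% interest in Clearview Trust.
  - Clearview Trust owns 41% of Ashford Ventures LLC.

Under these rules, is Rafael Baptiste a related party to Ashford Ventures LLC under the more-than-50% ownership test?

No

By parent–child attribution (R1), Rafael Baptiste is treated as also owning Dmitri Baptiste's interest in Clearview Trust, giving 52% + 11% = 63%.
Chain via Clearview Trust (R3): 63% × 41% = 25.83% of Ashford Ventures LLC.
25.83% does not exceed the 50% threshold, so Rafael is not a related party to Ashford Ventures LLC.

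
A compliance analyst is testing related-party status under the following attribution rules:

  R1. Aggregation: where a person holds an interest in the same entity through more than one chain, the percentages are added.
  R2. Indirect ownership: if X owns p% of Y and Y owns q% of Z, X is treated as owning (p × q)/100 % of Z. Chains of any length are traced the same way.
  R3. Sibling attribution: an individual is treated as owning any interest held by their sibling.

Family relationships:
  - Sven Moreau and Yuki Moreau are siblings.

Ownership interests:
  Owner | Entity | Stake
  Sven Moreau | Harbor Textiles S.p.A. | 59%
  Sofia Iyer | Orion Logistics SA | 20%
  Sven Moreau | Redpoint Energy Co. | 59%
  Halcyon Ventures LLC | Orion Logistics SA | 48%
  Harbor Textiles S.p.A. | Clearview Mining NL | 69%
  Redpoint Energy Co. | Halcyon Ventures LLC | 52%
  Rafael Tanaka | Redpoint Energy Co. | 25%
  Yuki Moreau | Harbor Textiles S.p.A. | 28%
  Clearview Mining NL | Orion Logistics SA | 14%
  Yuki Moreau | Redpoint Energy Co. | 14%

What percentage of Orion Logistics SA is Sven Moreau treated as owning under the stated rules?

26.625%

By sibling attribution (R3), Sven Moreau is treated as also owning Yuki Moreau's interest in Harbor Textiles S.p.A, giving 59% + 28% = 87%.
By sibling attribution (R3), Sven Moreau is treated as also owning Yuki Moreau's interest in Redpoint Energy Co, giving 59% + 14% = 73%.
Chain via Harbor Textiles S.p.A. → Clearview Mining NL (R2): 87% × 69% × 14% = 8.4042% of Orion Logistics SA.
Chain via Redpoint Energy Co. → Halcyon Ventures LLC (R2): 73% × 52% × 48% = 18.2208% of Orion Logistics SA.
Aggregating (R1): 8.4042% + 18.2208% = 26.625%.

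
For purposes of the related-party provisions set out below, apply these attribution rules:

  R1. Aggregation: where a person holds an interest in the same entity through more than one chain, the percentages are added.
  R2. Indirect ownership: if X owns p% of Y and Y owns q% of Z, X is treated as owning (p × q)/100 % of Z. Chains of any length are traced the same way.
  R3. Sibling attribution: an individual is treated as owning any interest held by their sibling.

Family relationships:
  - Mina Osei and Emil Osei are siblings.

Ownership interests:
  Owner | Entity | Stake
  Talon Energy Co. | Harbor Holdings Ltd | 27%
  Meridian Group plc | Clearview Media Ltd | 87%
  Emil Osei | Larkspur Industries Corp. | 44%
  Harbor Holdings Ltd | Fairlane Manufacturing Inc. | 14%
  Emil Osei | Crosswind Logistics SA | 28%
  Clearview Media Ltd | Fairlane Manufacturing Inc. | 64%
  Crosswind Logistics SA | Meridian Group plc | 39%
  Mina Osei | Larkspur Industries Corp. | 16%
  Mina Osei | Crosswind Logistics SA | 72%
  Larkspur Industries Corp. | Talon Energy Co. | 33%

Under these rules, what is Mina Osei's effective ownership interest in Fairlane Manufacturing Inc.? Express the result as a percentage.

22.46364%

By sibling attribution (R3), Mina Osei is treated as also owning Emil Osei's interest in Larkspur Industries Corp, giving 16% + 44% = 60%.
By sibling attribution (R3), Mina Osei is treated as also owning Emil Osei's interest in Crosswind Logistics SA, giving 72% + 28% = 100%.
Chain via Larkspur Industries Corp. → Talon Energy Co. → Harbor Holdings Ltd (R2): 60% × 33% × 27% × 14% = 0.74844% of Fairlane Manufacturing Inc.
Chain via Crosswind Logistics SA → Meridian Group plc → Clearview Media Ltd (R2): 100% × 39% × 87% × 64% = 21.7152% of Fairlane Manufacturing Inc.
Aggregating (R1): 0.74844% + 21.7152% = 22.46364%.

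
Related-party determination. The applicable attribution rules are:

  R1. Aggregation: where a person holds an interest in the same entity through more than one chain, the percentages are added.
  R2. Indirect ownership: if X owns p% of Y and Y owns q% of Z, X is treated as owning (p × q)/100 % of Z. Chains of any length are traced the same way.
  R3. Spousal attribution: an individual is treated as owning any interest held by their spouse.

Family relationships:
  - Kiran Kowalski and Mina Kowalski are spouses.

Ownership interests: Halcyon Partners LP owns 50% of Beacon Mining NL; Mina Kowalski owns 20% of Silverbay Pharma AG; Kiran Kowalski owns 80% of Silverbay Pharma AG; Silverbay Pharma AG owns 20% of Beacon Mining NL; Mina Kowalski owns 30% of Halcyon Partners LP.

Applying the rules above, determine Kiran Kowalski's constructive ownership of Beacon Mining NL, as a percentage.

By spousal attribution (R3), Kiran Kowalski is treated as also owning Mina Kowalski's interest in Silverbay Pharma AG, giving 80% + 20% = 100%.
By spousal attribution (R3), Kiran Kowalski is treated as owning Mina Kowalski's 30% interest in Halcyon Partners LP.
Chain via Silverbay Pharma AG (R2): 100% × 20% = 20% of Beacon Mining NL.
Chain via Halcyon Partners LP (R2): 30% × 50% = 15% of Beacon Mining NL.
Aggregating (R1): 20% + 15% = 35%.

35%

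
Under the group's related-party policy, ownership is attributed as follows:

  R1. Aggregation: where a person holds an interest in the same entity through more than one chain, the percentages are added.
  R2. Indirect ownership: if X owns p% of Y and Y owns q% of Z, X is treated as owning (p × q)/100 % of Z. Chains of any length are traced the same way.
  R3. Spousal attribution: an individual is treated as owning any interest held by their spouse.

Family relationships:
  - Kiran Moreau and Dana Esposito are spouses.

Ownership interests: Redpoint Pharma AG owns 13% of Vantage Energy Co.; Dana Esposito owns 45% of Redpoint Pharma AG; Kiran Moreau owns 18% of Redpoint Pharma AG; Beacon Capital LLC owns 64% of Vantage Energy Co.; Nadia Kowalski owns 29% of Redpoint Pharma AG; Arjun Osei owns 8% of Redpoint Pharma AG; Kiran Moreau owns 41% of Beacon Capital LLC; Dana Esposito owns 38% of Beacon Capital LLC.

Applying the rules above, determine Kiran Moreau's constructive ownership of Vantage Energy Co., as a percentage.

58.75%

By spousal attribution (R3), Kiran Moreau is treated as also owning Dana Esposito's interest in Beacon Capital LLC, giving 41% + 38% = 79%.
By spousal attribution (R3), Kiran Moreau is treated as also owning Dana Esposito's interest in Redpoint Pharma AG, giving 18% + 45% = 63%.
Chain via Beacon Capital LLC (R2): 79% × 64% = 50.56% of Vantage Energy Co.
Chain via Redpoint Pharma AG (R2): 63% × 13% = 8.19% of Vantage Energy Co.
Aggregating (R1): 50.56% + 8.19% = 58.75%.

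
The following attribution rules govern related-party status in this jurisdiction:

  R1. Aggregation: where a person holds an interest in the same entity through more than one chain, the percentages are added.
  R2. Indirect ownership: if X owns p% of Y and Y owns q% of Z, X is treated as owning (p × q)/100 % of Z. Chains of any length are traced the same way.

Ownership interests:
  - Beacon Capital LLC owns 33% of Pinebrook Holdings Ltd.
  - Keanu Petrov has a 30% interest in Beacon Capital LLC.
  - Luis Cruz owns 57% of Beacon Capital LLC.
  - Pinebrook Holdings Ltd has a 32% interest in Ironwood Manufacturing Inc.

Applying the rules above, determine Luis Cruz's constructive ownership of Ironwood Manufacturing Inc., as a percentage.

6.0192%

Chain via Beacon Capital LLC → Pinebrook Holdings Ltd (R2): 57% × 33% × 32% = 6.0192% of Ironwood Manufacturing Inc.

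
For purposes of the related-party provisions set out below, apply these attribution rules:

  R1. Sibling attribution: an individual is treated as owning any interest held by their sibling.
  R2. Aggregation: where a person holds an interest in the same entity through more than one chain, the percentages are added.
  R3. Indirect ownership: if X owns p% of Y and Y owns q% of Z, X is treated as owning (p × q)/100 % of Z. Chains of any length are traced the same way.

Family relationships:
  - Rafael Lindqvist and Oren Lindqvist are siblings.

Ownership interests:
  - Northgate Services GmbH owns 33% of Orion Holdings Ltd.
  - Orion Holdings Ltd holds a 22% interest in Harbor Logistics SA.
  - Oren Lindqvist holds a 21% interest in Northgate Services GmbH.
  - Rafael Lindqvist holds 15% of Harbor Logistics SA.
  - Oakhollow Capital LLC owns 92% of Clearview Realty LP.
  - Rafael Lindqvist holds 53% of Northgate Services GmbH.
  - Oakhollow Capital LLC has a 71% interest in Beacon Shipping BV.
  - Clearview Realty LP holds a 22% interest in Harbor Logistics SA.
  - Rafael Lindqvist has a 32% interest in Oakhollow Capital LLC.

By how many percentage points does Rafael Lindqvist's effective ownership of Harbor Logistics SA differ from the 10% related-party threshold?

By sibling attribution (R1), Rafael Lindqvist is treated as also owning Oren Lindqvist's interest in Northgate Services GmbH, giving 53% + 21% = 74%.
Chain via Oakhollow Capital LLC → Clearview Realty LP (R3): 32% × 92% × 22% = 6.4768% of Harbor Logistics SA.
Chain via Northgate Services GmbH → Orion Holdings Ltd (R3): 74% × 33% × 22% = 5.3724% of Harbor Logistics SA.
Direct interest in Harbor Logistics SA: 15%.
Aggregating (R2): 6.4768% + 5.3724% + 15% = 26.8492%.
26.8492% exceeds the 10% threshold by 16.8492 percentage points.

16.8492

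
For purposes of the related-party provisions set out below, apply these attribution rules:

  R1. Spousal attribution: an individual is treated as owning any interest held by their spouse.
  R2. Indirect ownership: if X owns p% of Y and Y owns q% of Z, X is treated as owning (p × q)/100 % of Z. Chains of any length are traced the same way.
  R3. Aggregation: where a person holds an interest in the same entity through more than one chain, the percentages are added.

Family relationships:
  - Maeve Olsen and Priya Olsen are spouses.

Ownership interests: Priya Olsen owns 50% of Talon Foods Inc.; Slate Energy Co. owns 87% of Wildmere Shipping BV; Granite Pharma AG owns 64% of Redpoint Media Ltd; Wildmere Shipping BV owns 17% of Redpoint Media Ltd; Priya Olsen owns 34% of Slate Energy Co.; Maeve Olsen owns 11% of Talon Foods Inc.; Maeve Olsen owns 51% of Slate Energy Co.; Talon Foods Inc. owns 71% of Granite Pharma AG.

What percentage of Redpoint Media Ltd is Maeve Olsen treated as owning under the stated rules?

By spousal attribution (R1), Maeve Olsen is treated as also owning Priya Olsen's interest in Talon Foods Inc, giving 11% + 50% = 61%.
By spousal attribution (R1), Maeve Olsen is treated as also owning Priya Olsen's interest in Slate Energy Co, giving 51% + 34% = 85%.
Chain via Talon Foods Inc. → Granite Pharma AG (R2): 61% × 71% × 64% = 27.7184% of Redpoint Media Ltd.
Chain via Slate Energy Co. → Wildmere Shipping BV (R2): 85% × 87% × 17% = 12.5715% of Redpoint Media Ltd.
Aggregating (R3): 27.7184% + 12.5715% = 40.2899%.

40.2899%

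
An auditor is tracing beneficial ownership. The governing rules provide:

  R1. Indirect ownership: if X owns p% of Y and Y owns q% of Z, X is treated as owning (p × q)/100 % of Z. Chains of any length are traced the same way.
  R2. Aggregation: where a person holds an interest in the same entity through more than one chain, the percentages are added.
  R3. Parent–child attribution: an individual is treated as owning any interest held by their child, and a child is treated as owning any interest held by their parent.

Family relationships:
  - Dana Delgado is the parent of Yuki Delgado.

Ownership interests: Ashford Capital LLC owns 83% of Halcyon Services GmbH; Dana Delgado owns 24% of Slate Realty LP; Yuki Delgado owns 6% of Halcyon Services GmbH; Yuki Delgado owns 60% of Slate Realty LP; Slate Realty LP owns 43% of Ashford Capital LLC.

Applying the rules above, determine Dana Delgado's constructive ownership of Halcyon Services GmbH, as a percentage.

By parent–child attribution (R3), Dana Delgado is treated as also owning Yuki Delgado's interest in Slate Realty LP, giving 24% + 60% = 84%.
By parent–child attribution (R3), Dana Delgado is treated as owning Yuki Delgado's 6% interest in Halcyon Services GmbH.
Chain via Slate Realty LP → Ashford Capital LLC (R1): 84% × 43% × 83% = 29.9796% of Halcyon Services GmbH.
Direct interest in Halcyon Services GmbH: 6%.
Aggregating (R2): 29.9796% + 6% = 35.9796%.

35.9796%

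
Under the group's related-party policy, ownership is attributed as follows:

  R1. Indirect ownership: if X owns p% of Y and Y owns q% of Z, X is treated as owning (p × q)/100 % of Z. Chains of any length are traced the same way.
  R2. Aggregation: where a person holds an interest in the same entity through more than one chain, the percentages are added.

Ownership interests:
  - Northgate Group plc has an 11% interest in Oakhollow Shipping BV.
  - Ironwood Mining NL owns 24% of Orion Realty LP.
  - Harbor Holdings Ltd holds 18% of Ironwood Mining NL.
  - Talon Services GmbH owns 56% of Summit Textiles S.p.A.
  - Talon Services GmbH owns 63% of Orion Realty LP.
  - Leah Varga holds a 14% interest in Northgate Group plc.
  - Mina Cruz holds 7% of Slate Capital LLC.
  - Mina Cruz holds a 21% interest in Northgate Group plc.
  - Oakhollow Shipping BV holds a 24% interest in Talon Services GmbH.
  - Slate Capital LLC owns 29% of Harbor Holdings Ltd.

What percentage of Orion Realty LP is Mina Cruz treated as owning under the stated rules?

Chain via Slate Capital LLC → Harbor Holdings Ltd → Ironwood Mining NL (R1): 7% × 29% × 18% × 24% = 0.087696% of Orion Realty LP.
Chain via Northgate Group plc → Oakhollow Shipping BV → Talon Services GmbH (R1): 21% × 11% × 24% × 63% = 0.349272% of Orion Realty LP.
Aggregating (R2): 0.087696% + 0.349272% = 0.436968%.

0.436968%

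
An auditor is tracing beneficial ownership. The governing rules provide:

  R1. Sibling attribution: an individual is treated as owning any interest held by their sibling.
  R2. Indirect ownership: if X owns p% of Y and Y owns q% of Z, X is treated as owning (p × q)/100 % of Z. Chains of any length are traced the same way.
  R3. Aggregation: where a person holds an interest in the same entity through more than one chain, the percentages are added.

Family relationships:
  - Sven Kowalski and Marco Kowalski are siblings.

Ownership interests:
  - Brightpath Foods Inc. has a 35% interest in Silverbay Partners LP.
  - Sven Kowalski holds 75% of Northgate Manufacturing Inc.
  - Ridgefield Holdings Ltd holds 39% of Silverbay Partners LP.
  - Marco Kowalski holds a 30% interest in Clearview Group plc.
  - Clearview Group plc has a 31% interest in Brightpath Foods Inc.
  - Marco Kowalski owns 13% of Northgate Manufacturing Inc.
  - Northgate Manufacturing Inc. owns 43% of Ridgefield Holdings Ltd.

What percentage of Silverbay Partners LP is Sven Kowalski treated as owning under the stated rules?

18.0126%

By sibling attribution (R1), Sven Kowalski is treated as also owning Marco Kowalski's interest in Northgate Manufacturing Inc, giving 75% + 13% = 88%.
By sibling attribution (R1), Sven Kowalski is treated as owning Marco Kowalski's 30% interest in Clearview Group plc.
Chain via Northgate Manufacturing Inc. → Ridgefield Holdings Ltd (R2): 88% × 43% × 39% = 14.7576% of Silverbay Partners LP.
Chain via Clearview Group plc → Brightpath Foods Inc. (R2): 30% × 31% × 35% = 3.255% of Silverbay Partners LP.
Aggregating (R3): 14.7576% + 3.255% = 18.0126%.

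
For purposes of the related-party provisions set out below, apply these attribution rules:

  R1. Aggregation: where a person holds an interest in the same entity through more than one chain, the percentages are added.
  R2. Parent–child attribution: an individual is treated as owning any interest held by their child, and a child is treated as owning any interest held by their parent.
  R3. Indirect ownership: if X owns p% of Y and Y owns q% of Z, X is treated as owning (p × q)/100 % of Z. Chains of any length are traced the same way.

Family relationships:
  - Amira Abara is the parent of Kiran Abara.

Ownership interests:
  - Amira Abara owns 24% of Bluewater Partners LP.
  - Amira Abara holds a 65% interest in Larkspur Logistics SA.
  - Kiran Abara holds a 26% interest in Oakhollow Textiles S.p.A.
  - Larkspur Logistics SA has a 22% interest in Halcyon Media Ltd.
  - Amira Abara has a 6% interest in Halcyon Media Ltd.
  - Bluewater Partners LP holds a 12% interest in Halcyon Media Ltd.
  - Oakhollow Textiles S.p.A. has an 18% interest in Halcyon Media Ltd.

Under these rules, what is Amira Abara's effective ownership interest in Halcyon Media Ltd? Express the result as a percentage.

27.86%

By parent–child attribution (R2), Amira Abara is treated as owning Kiran Abara's 26% interest in Oakhollow Textiles S.p.A.
Chain via Larkspur Logistics SA (R3): 65% × 22% = 14.3% of Halcyon Media Ltd.
Chain via Bluewater Partners LP (R3): 24% × 12% = 2.88% of Halcyon Media Ltd.
Direct interest in Halcyon Media Ltd: 6%.
Chain via Oakhollow Textiles S.p.A. (R3): 26% × 18% = 4.68% of Halcyon Media Ltd.
Aggregating (R1): 14.3% + 2.88% + 6% + 4.68% = 27.86%.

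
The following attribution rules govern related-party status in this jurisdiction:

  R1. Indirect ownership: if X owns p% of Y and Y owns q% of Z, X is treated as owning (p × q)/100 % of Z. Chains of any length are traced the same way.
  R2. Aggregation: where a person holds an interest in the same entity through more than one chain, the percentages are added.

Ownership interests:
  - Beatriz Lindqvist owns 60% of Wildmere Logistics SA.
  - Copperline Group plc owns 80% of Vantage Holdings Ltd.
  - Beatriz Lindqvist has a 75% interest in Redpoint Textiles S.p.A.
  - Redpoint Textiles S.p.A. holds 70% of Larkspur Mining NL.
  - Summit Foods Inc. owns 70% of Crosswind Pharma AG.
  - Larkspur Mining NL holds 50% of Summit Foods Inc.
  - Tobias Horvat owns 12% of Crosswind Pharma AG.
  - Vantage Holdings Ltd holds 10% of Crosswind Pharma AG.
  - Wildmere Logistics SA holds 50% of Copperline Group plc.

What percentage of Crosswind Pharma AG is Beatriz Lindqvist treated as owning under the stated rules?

Chain via Wildmere Logistics SA → Copperline Group plc → Vantage Holdings Ltd (R1): 60% × 50% × 80% × 10% = 2.4% of Crosswind Pharma AG.
Chain via Redpoint Textiles S.p.A. → Larkspur Mining NL → Summit Foods Inc. (R1): 75% × 70% × 50% × 70% = 18.375% of Crosswind Pharma AG.
Aggregating (R2): 2.4% + 18.375% = 20.775%.

20.775%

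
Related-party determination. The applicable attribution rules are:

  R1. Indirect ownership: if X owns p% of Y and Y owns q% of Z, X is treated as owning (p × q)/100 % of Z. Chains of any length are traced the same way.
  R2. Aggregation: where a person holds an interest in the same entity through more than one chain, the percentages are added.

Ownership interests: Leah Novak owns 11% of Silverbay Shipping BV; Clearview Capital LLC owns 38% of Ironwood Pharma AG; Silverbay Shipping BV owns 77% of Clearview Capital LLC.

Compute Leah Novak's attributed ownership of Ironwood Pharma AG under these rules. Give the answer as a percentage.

Chain via Silverbay Shipping BV → Clearview Capital LLC (R1): 11% × 77% × 38% = 3.2186% of Ironwood Pharma AG.

3.2186%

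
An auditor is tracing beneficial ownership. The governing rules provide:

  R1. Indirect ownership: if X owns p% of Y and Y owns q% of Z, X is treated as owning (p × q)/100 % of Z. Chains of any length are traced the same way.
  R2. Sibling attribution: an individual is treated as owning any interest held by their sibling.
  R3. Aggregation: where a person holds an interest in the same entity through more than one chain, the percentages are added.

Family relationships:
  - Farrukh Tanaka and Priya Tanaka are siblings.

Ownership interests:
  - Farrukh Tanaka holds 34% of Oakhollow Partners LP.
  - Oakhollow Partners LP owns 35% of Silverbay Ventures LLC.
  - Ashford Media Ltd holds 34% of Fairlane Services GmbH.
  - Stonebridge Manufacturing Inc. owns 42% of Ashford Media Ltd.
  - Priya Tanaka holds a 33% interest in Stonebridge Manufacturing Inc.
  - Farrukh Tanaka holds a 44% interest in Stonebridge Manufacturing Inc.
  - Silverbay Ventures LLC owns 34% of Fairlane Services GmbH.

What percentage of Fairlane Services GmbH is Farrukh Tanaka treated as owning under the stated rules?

By sibling attribution (R2), Farrukh Tanaka is treated as also owning Priya Tanaka's interest in Stonebridge Manufacturing Inc, giving 44% + 33% = 77%.
Chain via Stonebridge Manufacturing Inc. → Ashford Media Ltd (R1): 77% × 42% × 34% = 10.9956% of Fairlane Services GmbH.
Chain via Oakhollow Partners LP → Silverbay Ventures LLC (R1): 34% × 35% × 34% = 4.046% of Fairlane Services GmbH.
Aggregating (R3): 10.9956% + 4.046% = 15.0416%.

15.0416%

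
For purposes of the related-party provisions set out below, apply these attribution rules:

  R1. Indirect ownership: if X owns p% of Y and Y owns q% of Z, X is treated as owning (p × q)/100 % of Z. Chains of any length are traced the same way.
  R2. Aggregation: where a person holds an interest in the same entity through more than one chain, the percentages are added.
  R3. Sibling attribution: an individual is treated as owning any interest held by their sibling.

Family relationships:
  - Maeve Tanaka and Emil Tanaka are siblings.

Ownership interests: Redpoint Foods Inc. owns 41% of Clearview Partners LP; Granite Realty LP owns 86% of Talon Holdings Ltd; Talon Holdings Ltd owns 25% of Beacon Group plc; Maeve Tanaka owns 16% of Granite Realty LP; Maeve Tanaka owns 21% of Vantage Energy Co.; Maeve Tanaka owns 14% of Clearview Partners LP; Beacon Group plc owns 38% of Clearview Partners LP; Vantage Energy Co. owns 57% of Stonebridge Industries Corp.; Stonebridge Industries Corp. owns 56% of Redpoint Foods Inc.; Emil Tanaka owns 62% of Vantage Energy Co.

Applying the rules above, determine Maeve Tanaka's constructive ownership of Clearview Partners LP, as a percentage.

26.169576%

By sibling attribution (R3), Maeve Tanaka is treated as also owning Emil Tanaka's interest in Vantage Energy Co, giving 21% + 62% = 83%.
Chain via Vantage Energy Co. → Stonebridge Industries Corp. → Redpoint Foods Inc. (R1): 83% × 57% × 56% × 41% = 10.862376% of Clearview Partners LP.
Chain via Granite Realty LP → Talon Holdings Ltd → Beacon Group plc (R1): 16% × 86% × 25% × 38% = 1.3072% of Clearview Partners LP.
Direct interest in Clearview Partners LP: 14%.
Aggregating (R2): 10.862376% + 1.3072% + 14% = 26.169576%.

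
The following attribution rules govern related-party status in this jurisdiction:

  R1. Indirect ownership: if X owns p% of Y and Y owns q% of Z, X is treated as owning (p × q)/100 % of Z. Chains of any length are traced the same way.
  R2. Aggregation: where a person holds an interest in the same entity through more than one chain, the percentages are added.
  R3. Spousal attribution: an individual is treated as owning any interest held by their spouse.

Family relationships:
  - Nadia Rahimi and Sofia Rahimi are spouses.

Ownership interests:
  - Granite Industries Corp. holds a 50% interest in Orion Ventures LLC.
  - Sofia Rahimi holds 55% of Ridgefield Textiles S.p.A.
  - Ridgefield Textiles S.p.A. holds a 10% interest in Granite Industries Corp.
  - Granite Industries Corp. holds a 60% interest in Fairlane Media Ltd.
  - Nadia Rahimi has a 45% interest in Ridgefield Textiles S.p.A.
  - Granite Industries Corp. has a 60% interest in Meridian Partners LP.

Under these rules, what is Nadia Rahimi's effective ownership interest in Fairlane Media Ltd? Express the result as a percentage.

By spousal attribution (R3), Nadia Rahimi is treated as also owning Sofia Rahimi's interest in Ridgefield Textiles S.p.A, giving 45% + 55% = 100%.
Chain via Ridgefield Textiles S.p.A. → Granite Industries Corp. (R1): 100% × 10% × 60% = 6% of Fairlane Media Ltd.

6%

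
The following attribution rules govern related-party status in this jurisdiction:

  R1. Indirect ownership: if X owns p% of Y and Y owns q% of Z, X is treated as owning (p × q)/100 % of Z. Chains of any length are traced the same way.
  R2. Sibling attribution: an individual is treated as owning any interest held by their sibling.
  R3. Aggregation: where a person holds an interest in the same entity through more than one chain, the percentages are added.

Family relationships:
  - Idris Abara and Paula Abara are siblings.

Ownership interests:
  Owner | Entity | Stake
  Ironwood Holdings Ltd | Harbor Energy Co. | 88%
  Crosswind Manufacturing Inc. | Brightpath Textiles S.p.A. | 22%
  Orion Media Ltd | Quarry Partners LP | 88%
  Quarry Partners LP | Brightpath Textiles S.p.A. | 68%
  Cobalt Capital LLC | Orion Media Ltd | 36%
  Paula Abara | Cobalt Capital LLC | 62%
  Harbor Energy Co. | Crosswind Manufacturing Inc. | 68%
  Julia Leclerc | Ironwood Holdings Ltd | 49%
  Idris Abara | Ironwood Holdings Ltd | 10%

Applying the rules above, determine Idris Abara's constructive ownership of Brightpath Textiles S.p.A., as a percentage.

By sibling attribution (R2), Idris Abara is treated as owning Paula Abara's 62% interest in Cobalt Capital LLC.
Chain via Ironwood Holdings Ltd → Harbor Energy Co. → Crosswind Manufacturing Inc. (R1): 10% × 88% × 68% × 22% = 1.31648% of Brightpath Textiles S.p.A.
Chain via Cobalt Capital LLC → Orion Media Ltd → Quarry Partners LP (R1): 62% × 36% × 88% × 68% = 13.356288% of Brightpath Textiles S.p.A.
Aggregating (R3): 1.31648% + 13.356288% = 14.672768%.

14.672768%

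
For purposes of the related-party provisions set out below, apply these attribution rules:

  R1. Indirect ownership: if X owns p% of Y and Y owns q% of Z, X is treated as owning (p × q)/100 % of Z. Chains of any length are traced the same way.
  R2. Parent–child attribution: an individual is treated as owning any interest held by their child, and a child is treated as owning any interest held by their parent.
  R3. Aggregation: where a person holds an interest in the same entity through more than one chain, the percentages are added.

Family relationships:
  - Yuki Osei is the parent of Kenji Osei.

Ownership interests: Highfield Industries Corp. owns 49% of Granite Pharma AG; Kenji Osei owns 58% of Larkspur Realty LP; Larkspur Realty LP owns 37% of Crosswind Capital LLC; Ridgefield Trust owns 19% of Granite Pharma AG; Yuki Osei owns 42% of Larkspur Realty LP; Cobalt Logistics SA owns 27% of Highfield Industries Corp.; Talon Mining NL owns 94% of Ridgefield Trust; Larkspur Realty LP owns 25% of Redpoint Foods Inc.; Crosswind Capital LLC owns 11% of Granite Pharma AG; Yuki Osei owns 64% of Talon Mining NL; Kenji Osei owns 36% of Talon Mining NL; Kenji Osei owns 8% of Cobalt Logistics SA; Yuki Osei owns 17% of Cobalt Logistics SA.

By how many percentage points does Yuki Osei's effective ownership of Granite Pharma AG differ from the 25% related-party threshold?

0.2375

By parent–child attribution (R2), Yuki Osei is treated as also owning Kenji Osei's interest in Cobalt Logistics SA, giving 17% + 8% = 25%.
By parent–child attribution (R2), Yuki Osei is treated as also owning Kenji Osei's interest in Talon Mining NL, giving 64% + 36% = 100%.
By parent–child attribution (R2), Yuki Osei is treated as also owning Kenji Osei's interest in Larkspur Realty LP, giving 42% + 58% = 100%.
Chain via Cobalt Logistics SA → Highfield Industries Corp. (R1): 25% × 27% × 49% = 3.3075% of Granite Pharma AG.
Chain via Talon Mining NL → Ridgefield Trust (R1): 100% × 94% × 19% = 17.86% of Granite Pharma AG.
Chain via Larkspur Realty LP → Crosswind Capital LLC (R1): 100% × 37% × 11% = 4.07% of Granite Pharma AG.
Aggregating (R3): 3.3075% + 17.86% + 4.07% = 25.2375%.
25.2375% exceeds the 25% threshold by 0.2375 percentage points.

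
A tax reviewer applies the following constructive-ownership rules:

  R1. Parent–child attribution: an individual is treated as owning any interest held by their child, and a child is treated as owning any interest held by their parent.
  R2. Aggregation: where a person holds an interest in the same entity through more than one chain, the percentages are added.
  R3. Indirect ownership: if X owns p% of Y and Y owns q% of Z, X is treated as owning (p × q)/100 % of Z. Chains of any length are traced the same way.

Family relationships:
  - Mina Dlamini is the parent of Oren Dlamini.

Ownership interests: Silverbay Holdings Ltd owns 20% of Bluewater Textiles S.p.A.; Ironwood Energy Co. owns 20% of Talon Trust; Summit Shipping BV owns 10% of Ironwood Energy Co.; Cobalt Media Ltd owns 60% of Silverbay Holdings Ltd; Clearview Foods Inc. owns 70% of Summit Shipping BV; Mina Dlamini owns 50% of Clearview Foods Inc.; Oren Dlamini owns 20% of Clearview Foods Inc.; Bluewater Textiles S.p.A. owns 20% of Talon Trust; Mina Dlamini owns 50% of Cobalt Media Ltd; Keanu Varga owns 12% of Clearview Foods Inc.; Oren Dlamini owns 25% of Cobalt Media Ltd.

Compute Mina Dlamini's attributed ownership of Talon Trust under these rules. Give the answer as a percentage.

2.78%

By parent–child attribution (R1), Mina Dlamini is treated as also owning Oren Dlamini's interest in Cobalt Media Ltd, giving 50% + 25% = 75%.
By parent–child attribution (R1), Mina Dlamini is treated as also owning Oren Dlamini's interest in Clearview Foods Inc, giving 50% + 20% = 70%.
Chain via Cobalt Media Ltd → Silverbay Holdings Ltd → Bluewater Textiles S.p.A. (R3): 75% × 60% × 20% × 20% = 1.8% of Talon Trust.
Chain via Clearview Foods Inc. → Summit Shipping BV → Ironwood Energy Co. (R3): 70% × 70% × 10% × 20% = 0.98% of Talon Trust.
Aggregating (R2): 1.8% + 0.98% = 2.78%.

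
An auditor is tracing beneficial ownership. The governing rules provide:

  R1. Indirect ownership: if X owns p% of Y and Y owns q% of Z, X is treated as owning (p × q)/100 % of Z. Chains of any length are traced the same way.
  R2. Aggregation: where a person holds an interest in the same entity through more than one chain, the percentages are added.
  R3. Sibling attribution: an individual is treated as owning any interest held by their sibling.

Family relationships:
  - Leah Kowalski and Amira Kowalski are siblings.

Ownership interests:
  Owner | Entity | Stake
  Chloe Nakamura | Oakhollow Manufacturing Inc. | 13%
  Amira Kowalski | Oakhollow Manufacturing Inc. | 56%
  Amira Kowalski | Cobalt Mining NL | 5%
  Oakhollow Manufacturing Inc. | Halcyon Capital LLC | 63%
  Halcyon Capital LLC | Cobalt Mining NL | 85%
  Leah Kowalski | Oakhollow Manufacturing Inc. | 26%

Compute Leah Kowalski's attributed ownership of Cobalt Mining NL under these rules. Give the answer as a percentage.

48.911%

By sibling attribution (R3), Leah Kowalski is treated as also owning Amira Kowalski's interest in Oakhollow Manufacturing Inc, giving 26% + 56% = 82%.
By sibling attribution (R3), Leah Kowalski is treated as owning Amira Kowalski's 5% interest in Cobalt Mining NL.
Chain via Oakhollow Manufacturing Inc. → Halcyon Capital LLC (R1): 82% × 63% × 85% = 43.911% of Cobalt Mining NL.
Direct interest in Cobalt Mining NL: 5%.
Aggregating (R2): 43.911% + 5% = 48.911%.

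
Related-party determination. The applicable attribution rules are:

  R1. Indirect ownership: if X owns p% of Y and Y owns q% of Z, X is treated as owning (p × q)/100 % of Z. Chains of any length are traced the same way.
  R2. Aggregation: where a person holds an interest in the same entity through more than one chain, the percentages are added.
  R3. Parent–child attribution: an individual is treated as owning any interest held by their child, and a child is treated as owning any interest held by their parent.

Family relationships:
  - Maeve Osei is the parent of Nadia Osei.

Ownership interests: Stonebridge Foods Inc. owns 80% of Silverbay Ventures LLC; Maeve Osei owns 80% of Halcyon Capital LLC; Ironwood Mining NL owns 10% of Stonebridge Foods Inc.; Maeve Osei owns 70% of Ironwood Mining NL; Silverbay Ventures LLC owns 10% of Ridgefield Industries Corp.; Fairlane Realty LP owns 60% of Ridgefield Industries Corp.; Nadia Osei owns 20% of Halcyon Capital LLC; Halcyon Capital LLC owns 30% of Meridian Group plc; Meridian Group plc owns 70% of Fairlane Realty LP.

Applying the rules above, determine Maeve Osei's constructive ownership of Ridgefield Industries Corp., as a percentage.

By parent–child attribution (R3), Maeve Osei is treated as also owning Nadia Osei's interest in Halcyon Capital LLC, giving 80% + 20% = 100%.
Chain via Halcyon Capital LLC → Meridian Group plc → Fairlane Realty LP (R1): 100% × 30% × 70% × 60% = 12.6% of Ridgefield Industries Corp.
Chain via Ironwood Mining NL → Stonebridge Foods Inc. → Silverbay Ventures LLC (R1): 70% × 10% × 80% × 10% = 0.56% of Ridgefield Industries Corp.
Aggregating (R2): 12.6% + 0.56% = 13.16%.

13.16%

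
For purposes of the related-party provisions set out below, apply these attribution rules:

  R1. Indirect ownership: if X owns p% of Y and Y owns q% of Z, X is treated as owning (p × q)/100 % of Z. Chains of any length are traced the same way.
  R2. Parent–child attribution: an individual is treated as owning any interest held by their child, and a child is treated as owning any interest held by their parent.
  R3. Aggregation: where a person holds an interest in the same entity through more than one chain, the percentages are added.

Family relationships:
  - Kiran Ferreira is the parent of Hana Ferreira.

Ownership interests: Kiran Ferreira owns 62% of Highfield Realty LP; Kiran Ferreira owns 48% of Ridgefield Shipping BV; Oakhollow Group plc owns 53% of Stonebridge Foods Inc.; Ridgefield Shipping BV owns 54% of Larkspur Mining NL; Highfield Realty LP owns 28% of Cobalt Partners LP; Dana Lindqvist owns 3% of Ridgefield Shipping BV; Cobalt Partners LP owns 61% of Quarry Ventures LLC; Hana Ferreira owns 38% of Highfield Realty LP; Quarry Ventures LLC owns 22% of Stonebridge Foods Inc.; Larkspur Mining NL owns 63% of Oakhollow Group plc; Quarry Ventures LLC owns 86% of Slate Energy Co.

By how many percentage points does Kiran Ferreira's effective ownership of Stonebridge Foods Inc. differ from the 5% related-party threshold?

By parent–child attribution (R2), Kiran Ferreira is treated as also owning Hana Ferreira's interest in Highfield Realty LP, giving 62% + 38% = 100%.
Chain via Ridgefield Shipping BV → Larkspur Mining NL → Oakhollow Group plc (R1): 48% × 54% × 63% × 53% = 8.654688% of Stonebridge Foods Inc.
Chain via Highfield Realty LP → Cobalt Partners LP → Quarry Ventures LLC (R1): 100% × 28% × 61% × 22% = 3.7576% of Stonebridge Foods Inc.
Aggregating (R3): 8.654688% + 3.7576% = 12.412288%.
12.412288% exceeds the 5% threshold by 7.412288 percentage points.

7.412288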